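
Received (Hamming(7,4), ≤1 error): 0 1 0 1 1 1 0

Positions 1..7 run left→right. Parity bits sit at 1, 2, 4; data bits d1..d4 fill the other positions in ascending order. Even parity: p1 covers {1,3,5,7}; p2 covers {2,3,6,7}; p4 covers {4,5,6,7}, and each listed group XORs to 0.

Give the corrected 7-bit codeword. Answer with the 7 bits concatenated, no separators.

s1 (pos 1,3,5,7): 0⊕0⊕1⊕0 = 1
s2 (pos 2,3,6,7): 1⊕0⊕1⊕0 = 0
s4 (pos 4,5,6,7): 1⊕1⊕1⊕0 = 1
Syndrome s4…s1 = 101 → error at position 5.
Flip position 5: 0101110 → 0101010

0101010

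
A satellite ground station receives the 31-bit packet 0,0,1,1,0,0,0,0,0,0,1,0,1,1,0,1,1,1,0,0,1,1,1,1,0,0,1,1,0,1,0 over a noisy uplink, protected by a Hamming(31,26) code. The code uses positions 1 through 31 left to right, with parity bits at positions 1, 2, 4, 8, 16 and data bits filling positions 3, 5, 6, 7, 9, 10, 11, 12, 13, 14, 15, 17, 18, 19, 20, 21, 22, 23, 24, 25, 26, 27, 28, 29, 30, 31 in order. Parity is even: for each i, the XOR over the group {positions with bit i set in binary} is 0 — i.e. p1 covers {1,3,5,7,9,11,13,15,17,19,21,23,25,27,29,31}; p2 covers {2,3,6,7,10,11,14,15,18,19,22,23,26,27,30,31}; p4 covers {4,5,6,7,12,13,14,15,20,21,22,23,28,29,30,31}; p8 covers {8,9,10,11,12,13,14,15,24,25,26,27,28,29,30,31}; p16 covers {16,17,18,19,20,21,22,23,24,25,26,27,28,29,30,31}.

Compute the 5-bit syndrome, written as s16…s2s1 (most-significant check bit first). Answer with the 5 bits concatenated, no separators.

s1 (pos 1,3,5,7,9,11,13,15,17,19,21,23,25,27,29,31): 0⊕1⊕0⊕0⊕0⊕1⊕1⊕0⊕1⊕0⊕1⊕1⊕0⊕1⊕0⊕0 = 1
s2 (pos 2,3,6,7,10,11,14,15,18,19,22,23,26,27,30,31): 0⊕1⊕0⊕0⊕0⊕1⊕1⊕0⊕1⊕0⊕1⊕1⊕0⊕1⊕1⊕0 = 0
s4 (pos 4,5,6,7,12,13,14,15,20,21,22,23,28,29,30,31): 1⊕0⊕0⊕0⊕0⊕1⊕1⊕0⊕0⊕1⊕1⊕1⊕1⊕0⊕1⊕0 = 0
s8 (pos 8,9,10,11,12,13,14,15,24,25,26,27,28,29,30,31): 0⊕0⊕0⊕1⊕0⊕1⊕1⊕0⊕1⊕0⊕0⊕1⊕1⊕0⊕1⊕0 = 1
s16 (pos 16,17,18,19,20,21,22,23,24,25,26,27,28,29,30,31): 1⊕1⊕1⊕0⊕0⊕1⊕1⊕1⊕1⊕0⊕0⊕1⊕1⊕0⊕1⊕0 = 0
Syndrome s16…s1 = 01001 → error at position 9.

01001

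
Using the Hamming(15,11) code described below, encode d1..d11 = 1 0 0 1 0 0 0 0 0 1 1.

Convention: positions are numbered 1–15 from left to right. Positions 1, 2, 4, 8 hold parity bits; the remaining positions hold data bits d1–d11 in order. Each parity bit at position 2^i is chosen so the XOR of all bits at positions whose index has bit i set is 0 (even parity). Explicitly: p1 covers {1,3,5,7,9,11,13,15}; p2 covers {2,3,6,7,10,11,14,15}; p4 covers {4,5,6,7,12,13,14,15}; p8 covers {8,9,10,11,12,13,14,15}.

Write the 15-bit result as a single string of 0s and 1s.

Place data at non-parity positions: p1 p2 1 p4 0 0 1 p8 0 0 0 0 0 1 1
p1 (pos 1,3,5,7,9,11,13,15): XOR of data positions = 1⊕0⊕1⊕0⊕0⊕0⊕1 = 1
p2 (pos 2,3,6,7,10,11,14,15): XOR of data positions = 1⊕0⊕1⊕0⊕0⊕1⊕1 = 0
p4 (pos 4,5,6,7,12,13,14,15): XOR of data positions = 0⊕0⊕1⊕0⊕0⊕1⊕1 = 1
p8 (pos 8,9,10,11,12,13,14,15): XOR of data positions = 0⊕0⊕0⊕0⊕0⊕1⊕1 = 0
Codeword: 101100100000011

101100100000011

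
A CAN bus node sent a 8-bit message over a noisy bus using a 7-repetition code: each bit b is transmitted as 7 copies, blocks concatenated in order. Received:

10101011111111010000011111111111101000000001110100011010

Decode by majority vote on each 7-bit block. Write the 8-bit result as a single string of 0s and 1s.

11011010

Block 1 (1010101): 4 ones → 1
Block 2 (1111111): 7 ones → 1
Block 3 (0100000): 1 one → 0
Block 4 (1111111): 7 ones → 1
Block 5 (1111101): 6 ones → 1
Block 6 (0000000): 0 ones → 0
Block 7 (0111010): 4 ones → 1
Block 8 (0011010): 3 ones → 0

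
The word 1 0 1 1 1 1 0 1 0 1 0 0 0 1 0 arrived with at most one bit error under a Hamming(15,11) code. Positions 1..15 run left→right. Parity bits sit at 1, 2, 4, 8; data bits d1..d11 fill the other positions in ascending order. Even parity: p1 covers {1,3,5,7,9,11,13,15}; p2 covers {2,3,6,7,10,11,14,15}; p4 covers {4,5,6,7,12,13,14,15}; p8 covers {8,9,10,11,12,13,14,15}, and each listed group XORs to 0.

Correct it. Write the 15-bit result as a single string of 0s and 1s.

s1 (pos 1,3,5,7,9,11,13,15): 1⊕1⊕1⊕0⊕0⊕0⊕0⊕0 = 1
s2 (pos 2,3,6,7,10,11,14,15): 0⊕1⊕1⊕0⊕1⊕0⊕1⊕0 = 0
s4 (pos 4,5,6,7,12,13,14,15): 1⊕1⊕1⊕0⊕0⊕0⊕1⊕0 = 0
s8 (pos 8,9,10,11,12,13,14,15): 1⊕0⊕1⊕0⊕0⊕0⊕1⊕0 = 1
Syndrome s8…s1 = 1001 → error at position 9.
Flip position 9: 101111010100010 → 101111011100010

101111011100010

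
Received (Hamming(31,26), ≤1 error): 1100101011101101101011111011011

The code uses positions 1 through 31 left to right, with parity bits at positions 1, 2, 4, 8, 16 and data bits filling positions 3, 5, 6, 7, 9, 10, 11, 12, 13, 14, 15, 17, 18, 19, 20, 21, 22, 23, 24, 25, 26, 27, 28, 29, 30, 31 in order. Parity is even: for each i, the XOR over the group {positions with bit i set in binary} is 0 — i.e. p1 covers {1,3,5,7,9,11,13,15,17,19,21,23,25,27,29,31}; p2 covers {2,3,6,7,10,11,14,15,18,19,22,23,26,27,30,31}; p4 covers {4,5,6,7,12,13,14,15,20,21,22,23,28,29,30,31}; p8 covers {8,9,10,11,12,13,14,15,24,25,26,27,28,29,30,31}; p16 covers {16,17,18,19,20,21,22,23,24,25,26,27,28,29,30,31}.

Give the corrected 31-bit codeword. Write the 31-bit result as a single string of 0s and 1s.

1100101011001101101011111011011

s1 (pos 1,3,5,7,9,11,13,15,17,19,21,23,25,27,29,31): 1⊕0⊕1⊕1⊕1⊕1⊕1⊕0⊕1⊕1⊕1⊕1⊕1⊕1⊕0⊕1 = 1
s2 (pos 2,3,6,7,10,11,14,15,18,19,22,23,26,27,30,31): 1⊕0⊕0⊕1⊕1⊕1⊕1⊕0⊕0⊕1⊕1⊕1⊕0⊕1⊕1⊕1 = 1
s4 (pos 4,5,6,7,12,13,14,15,20,21,22,23,28,29,30,31): 0⊕1⊕0⊕1⊕0⊕1⊕1⊕0⊕0⊕1⊕1⊕1⊕1⊕0⊕1⊕1 = 0
s8 (pos 8,9,10,11,12,13,14,15,24,25,26,27,28,29,30,31): 0⊕1⊕1⊕1⊕0⊕1⊕1⊕0⊕1⊕1⊕0⊕1⊕1⊕0⊕1⊕1 = 1
s16 (pos 16,17,18,19,20,21,22,23,24,25,26,27,28,29,30,31): 1⊕1⊕0⊕1⊕0⊕1⊕1⊕1⊕1⊕1⊕0⊕1⊕1⊕0⊕1⊕1 = 0
Syndrome s16…s1 = 01011 → error at position 11.
Flip position 11: 1100101011101101101011111011011 → 1100101011001101101011111011011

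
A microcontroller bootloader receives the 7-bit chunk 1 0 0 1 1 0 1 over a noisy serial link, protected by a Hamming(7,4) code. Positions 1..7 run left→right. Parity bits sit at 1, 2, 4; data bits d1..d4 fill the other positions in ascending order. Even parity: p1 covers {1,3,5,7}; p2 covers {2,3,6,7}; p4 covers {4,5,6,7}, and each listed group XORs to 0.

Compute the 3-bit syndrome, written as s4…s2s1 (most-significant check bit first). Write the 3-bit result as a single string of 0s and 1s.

s1 (pos 1,3,5,7): 1⊕0⊕1⊕1 = 1
s2 (pos 2,3,6,7): 0⊕0⊕0⊕1 = 1
s4 (pos 4,5,6,7): 1⊕1⊕0⊕1 = 1
Syndrome s4…s1 = 111 → error at position 7.

111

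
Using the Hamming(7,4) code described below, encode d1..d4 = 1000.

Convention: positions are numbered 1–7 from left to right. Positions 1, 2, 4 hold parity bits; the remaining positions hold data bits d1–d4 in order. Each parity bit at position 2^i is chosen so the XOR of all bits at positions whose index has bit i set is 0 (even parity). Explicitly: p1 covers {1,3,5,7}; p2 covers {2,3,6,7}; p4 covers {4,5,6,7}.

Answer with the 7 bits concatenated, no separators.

1110000

Place data at non-parity positions: p1 p2 1 p4 0 0 0
p1 (pos 1,3,5,7): XOR of data positions = 1⊕0⊕0 = 1
p2 (pos 2,3,6,7): XOR of data positions = 1⊕0⊕0 = 1
p4 (pos 4,5,6,7): XOR of data positions = 0⊕0⊕0 = 0
Codeword: 1110000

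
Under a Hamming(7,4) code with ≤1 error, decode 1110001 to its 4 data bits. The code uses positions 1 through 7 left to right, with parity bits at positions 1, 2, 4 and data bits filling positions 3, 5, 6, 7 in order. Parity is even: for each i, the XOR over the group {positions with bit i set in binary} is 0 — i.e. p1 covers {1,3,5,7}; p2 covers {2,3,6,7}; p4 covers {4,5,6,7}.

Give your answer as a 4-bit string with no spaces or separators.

s1 (pos 1,3,5,7): 1⊕1⊕0⊕1 = 1
s2 (pos 2,3,6,7): 1⊕1⊕0⊕1 = 1
s4 (pos 4,5,6,7): 0⊕0⊕0⊕1 = 1
Syndrome s4…s1 = 111 → error at position 7.
Flip position 7: 1110001 → 1110000
Read data bits from positions 3,5,6,7: 1000

1000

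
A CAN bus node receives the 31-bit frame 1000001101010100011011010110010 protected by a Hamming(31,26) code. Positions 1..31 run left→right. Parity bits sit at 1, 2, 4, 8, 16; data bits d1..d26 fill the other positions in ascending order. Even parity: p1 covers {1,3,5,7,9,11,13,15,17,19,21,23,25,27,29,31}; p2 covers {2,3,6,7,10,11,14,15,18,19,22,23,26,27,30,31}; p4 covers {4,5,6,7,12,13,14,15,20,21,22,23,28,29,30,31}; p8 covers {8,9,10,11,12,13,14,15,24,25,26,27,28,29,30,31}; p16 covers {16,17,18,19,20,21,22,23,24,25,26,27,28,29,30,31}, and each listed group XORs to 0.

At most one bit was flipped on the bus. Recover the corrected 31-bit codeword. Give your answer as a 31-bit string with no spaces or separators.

1010001101010100011011010110010

s1 (pos 1,3,5,7,9,11,13,15,17,19,21,23,25,27,29,31): 1⊕0⊕0⊕1⊕0⊕0⊕0⊕0⊕0⊕1⊕1⊕0⊕0⊕1⊕0⊕0 = 1
s2 (pos 2,3,6,7,10,11,14,15,18,19,22,23,26,27,30,31): 0⊕0⊕0⊕1⊕1⊕0⊕1⊕0⊕1⊕1⊕1⊕0⊕1⊕1⊕1⊕0 = 1
s4 (pos 4,5,6,7,12,13,14,15,20,21,22,23,28,29,30,31): 0⊕0⊕0⊕1⊕1⊕0⊕1⊕0⊕0⊕1⊕1⊕0⊕0⊕0⊕1⊕0 = 0
s8 (pos 8,9,10,11,12,13,14,15,24,25,26,27,28,29,30,31): 1⊕0⊕1⊕0⊕1⊕0⊕1⊕0⊕1⊕0⊕1⊕1⊕0⊕0⊕1⊕0 = 0
s16 (pos 16,17,18,19,20,21,22,23,24,25,26,27,28,29,30,31): 0⊕0⊕1⊕1⊕0⊕1⊕1⊕0⊕1⊕0⊕1⊕1⊕0⊕0⊕1⊕0 = 0
Syndrome s16…s1 = 00011 → error at position 3.
Flip position 3: 1000001101010100011011010110010 → 1010001101010100011011010110010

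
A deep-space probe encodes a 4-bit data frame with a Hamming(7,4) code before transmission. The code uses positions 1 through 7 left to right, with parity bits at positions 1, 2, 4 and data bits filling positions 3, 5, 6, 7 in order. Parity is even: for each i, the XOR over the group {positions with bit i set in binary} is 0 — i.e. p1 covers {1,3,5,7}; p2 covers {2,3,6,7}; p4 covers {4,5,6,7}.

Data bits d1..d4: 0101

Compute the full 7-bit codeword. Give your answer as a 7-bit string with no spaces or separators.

0100101

Place data at non-parity positions: p1 p2 0 p4 1 0 1
p1 (pos 1,3,5,7): XOR of data positions = 0⊕1⊕1 = 0
p2 (pos 2,3,6,7): XOR of data positions = 0⊕0⊕1 = 1
p4 (pos 4,5,6,7): XOR of data positions = 1⊕0⊕1 = 0
Codeword: 0100101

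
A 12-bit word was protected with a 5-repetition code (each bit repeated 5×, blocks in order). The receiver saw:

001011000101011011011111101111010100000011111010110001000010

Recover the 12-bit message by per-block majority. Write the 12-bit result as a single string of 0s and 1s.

Block 1 (00101): 2 ones → 0
Block 2 (10001): 2 ones → 0
Block 3 (01011): 3 ones → 1
Block 4 (01101): 3 ones → 1
Block 5 (11111): 5 ones → 1
Block 6 (01111): 4 ones → 1
Block 7 (01010): 2 ones → 0
Block 8 (00000): 0 ones → 0
Block 9 (11111): 5 ones → 1
Block 10 (01011): 3 ones → 1
Block 11 (00010): 1 one → 0
Block 12 (00010): 1 one → 0

001111001100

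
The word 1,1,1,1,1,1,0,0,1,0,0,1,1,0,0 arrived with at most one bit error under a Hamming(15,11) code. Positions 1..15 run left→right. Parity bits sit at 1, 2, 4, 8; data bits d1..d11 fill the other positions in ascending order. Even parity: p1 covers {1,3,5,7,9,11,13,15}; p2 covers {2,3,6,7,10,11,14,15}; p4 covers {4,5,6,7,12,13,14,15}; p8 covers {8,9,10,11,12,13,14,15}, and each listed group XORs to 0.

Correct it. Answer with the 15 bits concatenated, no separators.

111111001001101

s1 (pos 1,3,5,7,9,11,13,15): 1⊕1⊕1⊕0⊕1⊕0⊕1⊕0 = 1
s2 (pos 2,3,6,7,10,11,14,15): 1⊕1⊕1⊕0⊕0⊕0⊕0⊕0 = 1
s4 (pos 4,5,6,7,12,13,14,15): 1⊕1⊕1⊕0⊕1⊕1⊕0⊕0 = 1
s8 (pos 8,9,10,11,12,13,14,15): 0⊕1⊕0⊕0⊕1⊕1⊕0⊕0 = 1
Syndrome s8…s1 = 1111 → error at position 15.
Flip position 15: 111111001001100 → 111111001001101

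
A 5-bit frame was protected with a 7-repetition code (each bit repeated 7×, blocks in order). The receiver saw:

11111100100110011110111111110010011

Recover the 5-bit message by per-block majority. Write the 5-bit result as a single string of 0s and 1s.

Block 1 (1111110): 6 ones → 1
Block 2 (0100110): 3 ones → 0
Block 3 (0111101): 5 ones → 1
Block 4 (1111111): 7 ones → 1
Block 5 (0010011): 3 ones → 0

10110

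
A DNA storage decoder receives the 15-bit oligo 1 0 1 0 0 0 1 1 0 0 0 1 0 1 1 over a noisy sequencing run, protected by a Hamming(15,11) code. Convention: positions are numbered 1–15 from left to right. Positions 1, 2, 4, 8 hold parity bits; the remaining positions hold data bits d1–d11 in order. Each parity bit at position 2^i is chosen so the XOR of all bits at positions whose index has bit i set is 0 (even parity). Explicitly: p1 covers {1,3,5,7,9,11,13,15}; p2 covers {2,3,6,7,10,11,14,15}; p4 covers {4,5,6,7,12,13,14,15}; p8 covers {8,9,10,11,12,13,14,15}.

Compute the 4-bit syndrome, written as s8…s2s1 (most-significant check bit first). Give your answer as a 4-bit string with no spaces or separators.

s1 (pos 1,3,5,7,9,11,13,15): 1⊕1⊕0⊕1⊕0⊕0⊕0⊕1 = 0
s2 (pos 2,3,6,7,10,11,14,15): 0⊕1⊕0⊕1⊕0⊕0⊕1⊕1 = 0
s4 (pos 4,5,6,7,12,13,14,15): 0⊕0⊕0⊕1⊕1⊕0⊕1⊕1 = 0
s8 (pos 8,9,10,11,12,13,14,15): 1⊕0⊕0⊕0⊕1⊕0⊕1⊕1 = 0
Syndrome s8…s1 = 0000 → no error.

0000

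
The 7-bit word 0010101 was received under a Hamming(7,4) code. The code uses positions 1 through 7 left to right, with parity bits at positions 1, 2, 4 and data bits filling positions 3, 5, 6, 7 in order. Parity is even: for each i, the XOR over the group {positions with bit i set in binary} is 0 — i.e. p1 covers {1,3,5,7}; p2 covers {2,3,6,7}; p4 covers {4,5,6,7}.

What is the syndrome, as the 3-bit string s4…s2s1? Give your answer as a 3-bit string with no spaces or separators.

s1 (pos 1,3,5,7): 0⊕1⊕1⊕1 = 1
s2 (pos 2,3,6,7): 0⊕1⊕0⊕1 = 0
s4 (pos 4,5,6,7): 0⊕1⊕0⊕1 = 0
Syndrome s4…s1 = 001 → error at position 1.

001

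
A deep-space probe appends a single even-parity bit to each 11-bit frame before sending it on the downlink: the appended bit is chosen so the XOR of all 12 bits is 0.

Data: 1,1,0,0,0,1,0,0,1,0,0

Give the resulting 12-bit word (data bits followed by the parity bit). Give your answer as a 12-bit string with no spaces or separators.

XOR of the 11 data bits: 1⊕1⊕0⊕0⊕0⊕1⊕0⊕0⊕1⊕0⊕0 = 0
Parity bit = 0 (so all 12 bits XOR to 0).

110001001000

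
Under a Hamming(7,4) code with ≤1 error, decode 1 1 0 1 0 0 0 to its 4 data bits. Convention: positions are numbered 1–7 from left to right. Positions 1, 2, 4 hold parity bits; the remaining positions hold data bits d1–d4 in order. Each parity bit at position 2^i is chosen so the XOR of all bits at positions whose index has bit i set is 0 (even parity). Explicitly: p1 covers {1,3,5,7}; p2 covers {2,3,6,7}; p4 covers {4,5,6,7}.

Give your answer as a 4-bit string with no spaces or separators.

s1 (pos 1,3,5,7): 1⊕0⊕0⊕0 = 1
s2 (pos 2,3,6,7): 1⊕0⊕0⊕0 = 1
s4 (pos 4,5,6,7): 1⊕0⊕0⊕0 = 1
Syndrome s4…s1 = 111 → error at position 7.
Flip position 7: 1101000 → 1101001
Read data bits from positions 3,5,6,7: 0001

0001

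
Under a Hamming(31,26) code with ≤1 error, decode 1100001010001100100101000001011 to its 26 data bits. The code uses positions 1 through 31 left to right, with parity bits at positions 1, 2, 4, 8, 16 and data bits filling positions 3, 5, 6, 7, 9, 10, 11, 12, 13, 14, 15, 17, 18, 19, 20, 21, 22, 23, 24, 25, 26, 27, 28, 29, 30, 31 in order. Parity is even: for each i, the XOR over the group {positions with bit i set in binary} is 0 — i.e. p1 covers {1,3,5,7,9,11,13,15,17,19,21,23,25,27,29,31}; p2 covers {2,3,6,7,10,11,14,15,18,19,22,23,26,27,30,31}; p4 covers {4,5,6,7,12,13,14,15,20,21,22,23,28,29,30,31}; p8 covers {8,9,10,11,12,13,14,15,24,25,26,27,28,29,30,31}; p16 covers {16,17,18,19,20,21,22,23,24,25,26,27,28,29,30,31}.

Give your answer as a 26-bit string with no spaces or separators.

00011000110100101000001011

s1 (pos 1,3,5,7,9,11,13,15,17,19,21,23,25,27,29,31): 1⊕0⊕0⊕1⊕1⊕0⊕1⊕0⊕1⊕0⊕0⊕0⊕0⊕0⊕0⊕1 = 0
s2 (pos 2,3,6,7,10,11,14,15,18,19,22,23,26,27,30,31): 1⊕0⊕0⊕1⊕0⊕0⊕1⊕0⊕0⊕0⊕1⊕0⊕0⊕0⊕1⊕1 = 0
s4 (pos 4,5,6,7,12,13,14,15,20,21,22,23,28,29,30,31): 0⊕0⊕0⊕1⊕0⊕1⊕1⊕0⊕1⊕0⊕1⊕0⊕1⊕0⊕1⊕1 = 0
s8 (pos 8,9,10,11,12,13,14,15,24,25,26,27,28,29,30,31): 0⊕1⊕0⊕0⊕0⊕1⊕1⊕0⊕0⊕0⊕0⊕0⊕1⊕0⊕1⊕1 = 0
s16 (pos 16,17,18,19,20,21,22,23,24,25,26,27,28,29,30,31): 0⊕1⊕0⊕0⊕1⊕0⊕1⊕0⊕0⊕0⊕0⊕0⊕1⊕0⊕1⊕1 = 0
Syndrome s16…s1 = 00000 → no error.
Read data bits from positions 3,5,6,7,9,10,11,12,13,14,15,17,18,19,20,21,22,23,24,25,26,27,28,29,30,31: 00011000110100101000001011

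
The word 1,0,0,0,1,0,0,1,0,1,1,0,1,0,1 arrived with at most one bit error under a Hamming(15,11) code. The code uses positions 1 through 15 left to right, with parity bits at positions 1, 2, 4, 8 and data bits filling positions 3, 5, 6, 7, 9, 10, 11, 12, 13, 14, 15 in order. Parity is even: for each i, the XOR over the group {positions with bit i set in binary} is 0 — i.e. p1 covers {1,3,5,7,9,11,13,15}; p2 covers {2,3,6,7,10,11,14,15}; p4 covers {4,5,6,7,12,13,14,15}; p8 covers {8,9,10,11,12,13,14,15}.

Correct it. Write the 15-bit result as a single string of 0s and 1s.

100010010110100

s1 (pos 1,3,5,7,9,11,13,15): 1⊕0⊕1⊕0⊕0⊕1⊕1⊕1 = 1
s2 (pos 2,3,6,7,10,11,14,15): 0⊕0⊕0⊕0⊕1⊕1⊕0⊕1 = 1
s4 (pos 4,5,6,7,12,13,14,15): 0⊕1⊕0⊕0⊕0⊕1⊕0⊕1 = 1
s8 (pos 8,9,10,11,12,13,14,15): 1⊕0⊕1⊕1⊕0⊕1⊕0⊕1 = 1
Syndrome s8…s1 = 1111 → error at position 15.
Flip position 15: 100010010110101 → 100010010110100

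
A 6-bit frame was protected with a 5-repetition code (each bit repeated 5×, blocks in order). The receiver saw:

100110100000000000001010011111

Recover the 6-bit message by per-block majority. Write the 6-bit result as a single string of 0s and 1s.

100001

Block 1 (10011): 3 ones → 1
Block 2 (01000): 1 one → 0
Block 3 (00000): 0 ones → 0
Block 4 (00000): 0 ones → 0
Block 5 (10100): 2 ones → 0
Block 6 (11111): 5 ones → 1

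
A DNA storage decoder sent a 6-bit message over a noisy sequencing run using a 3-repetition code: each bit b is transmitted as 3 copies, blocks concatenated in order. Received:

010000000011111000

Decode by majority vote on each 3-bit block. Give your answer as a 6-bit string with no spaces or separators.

000110

Block 1 (010): 1 one → 0
Block 2 (000): 0 ones → 0
Block 3 (000): 0 ones → 0
Block 4 (011): 2 ones → 1
Block 5 (111): 3 ones → 1
Block 6 (000): 0 ones → 0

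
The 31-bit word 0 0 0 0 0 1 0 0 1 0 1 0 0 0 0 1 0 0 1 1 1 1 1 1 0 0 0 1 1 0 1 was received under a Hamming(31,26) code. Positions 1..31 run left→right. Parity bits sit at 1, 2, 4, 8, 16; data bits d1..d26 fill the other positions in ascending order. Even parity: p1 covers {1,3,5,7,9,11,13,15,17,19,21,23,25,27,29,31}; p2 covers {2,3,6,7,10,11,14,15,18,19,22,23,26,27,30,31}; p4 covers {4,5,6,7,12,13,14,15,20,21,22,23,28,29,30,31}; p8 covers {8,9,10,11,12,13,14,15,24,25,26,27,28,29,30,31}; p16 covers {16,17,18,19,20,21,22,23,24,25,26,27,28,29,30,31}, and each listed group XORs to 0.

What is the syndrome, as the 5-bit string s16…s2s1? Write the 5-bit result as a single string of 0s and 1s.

00001

s1 (pos 1,3,5,7,9,11,13,15,17,19,21,23,25,27,29,31): 0⊕0⊕0⊕0⊕1⊕1⊕0⊕0⊕0⊕1⊕1⊕1⊕0⊕0⊕1⊕1 = 1
s2 (pos 2,3,6,7,10,11,14,15,18,19,22,23,26,27,30,31): 0⊕0⊕1⊕0⊕0⊕1⊕0⊕0⊕0⊕1⊕1⊕1⊕0⊕0⊕0⊕1 = 0
s4 (pos 4,5,6,7,12,13,14,15,20,21,22,23,28,29,30,31): 0⊕0⊕1⊕0⊕0⊕0⊕0⊕0⊕1⊕1⊕1⊕1⊕1⊕1⊕0⊕1 = 0
s8 (pos 8,9,10,11,12,13,14,15,24,25,26,27,28,29,30,31): 0⊕1⊕0⊕1⊕0⊕0⊕0⊕0⊕1⊕0⊕0⊕0⊕1⊕1⊕0⊕1 = 0
s16 (pos 16,17,18,19,20,21,22,23,24,25,26,27,28,29,30,31): 1⊕0⊕0⊕1⊕1⊕1⊕1⊕1⊕1⊕0⊕0⊕0⊕1⊕1⊕0⊕1 = 0
Syndrome s16…s1 = 00001 → error at position 1.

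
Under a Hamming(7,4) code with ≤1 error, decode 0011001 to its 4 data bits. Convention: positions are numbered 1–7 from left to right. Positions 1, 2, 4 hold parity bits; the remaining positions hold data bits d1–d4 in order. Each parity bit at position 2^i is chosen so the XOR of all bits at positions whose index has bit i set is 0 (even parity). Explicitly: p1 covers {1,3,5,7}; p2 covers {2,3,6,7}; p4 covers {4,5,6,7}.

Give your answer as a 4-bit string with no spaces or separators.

s1 (pos 1,3,5,7): 0⊕1⊕0⊕1 = 0
s2 (pos 2,3,6,7): 0⊕1⊕0⊕1 = 0
s4 (pos 4,5,6,7): 1⊕0⊕0⊕1 = 0
Syndrome s4…s1 = 000 → no error.
Read data bits from positions 3,5,6,7: 1001

1001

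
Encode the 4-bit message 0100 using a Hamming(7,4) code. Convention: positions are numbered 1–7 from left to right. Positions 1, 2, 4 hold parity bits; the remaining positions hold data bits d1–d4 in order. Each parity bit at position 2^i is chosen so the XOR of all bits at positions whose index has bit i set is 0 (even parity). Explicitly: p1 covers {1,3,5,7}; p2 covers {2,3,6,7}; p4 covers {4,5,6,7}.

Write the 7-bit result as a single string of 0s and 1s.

Place data at non-parity positions: p1 p2 0 p4 1 0 0
p1 (pos 1,3,5,7): XOR of data positions = 0⊕1⊕0 = 1
p2 (pos 2,3,6,7): XOR of data positions = 0⊕0⊕0 = 0
p4 (pos 4,5,6,7): XOR of data positions = 1⊕0⊕0 = 1
Codeword: 1001100

1001100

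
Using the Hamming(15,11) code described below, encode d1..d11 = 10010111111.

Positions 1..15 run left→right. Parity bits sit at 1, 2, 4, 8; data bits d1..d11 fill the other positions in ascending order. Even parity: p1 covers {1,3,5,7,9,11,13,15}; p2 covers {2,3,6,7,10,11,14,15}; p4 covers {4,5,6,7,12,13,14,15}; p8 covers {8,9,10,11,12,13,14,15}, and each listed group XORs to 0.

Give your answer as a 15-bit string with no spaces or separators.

101100100111111

Place data at non-parity positions: p1 p2 1 p4 0 0 1 p8 0 1 1 1 1 1 1
p1 (pos 1,3,5,7,9,11,13,15): XOR of data positions = 1⊕0⊕1⊕0⊕1⊕1⊕1 = 1
p2 (pos 2,3,6,7,10,11,14,15): XOR of data positions = 1⊕0⊕1⊕1⊕1⊕1⊕1 = 0
p4 (pos 4,5,6,7,12,13,14,15): XOR of data positions = 0⊕0⊕1⊕1⊕1⊕1⊕1 = 1
p8 (pos 8,9,10,11,12,13,14,15): XOR of data positions = 0⊕1⊕1⊕1⊕1⊕1⊕1 = 0
Codeword: 101100100111111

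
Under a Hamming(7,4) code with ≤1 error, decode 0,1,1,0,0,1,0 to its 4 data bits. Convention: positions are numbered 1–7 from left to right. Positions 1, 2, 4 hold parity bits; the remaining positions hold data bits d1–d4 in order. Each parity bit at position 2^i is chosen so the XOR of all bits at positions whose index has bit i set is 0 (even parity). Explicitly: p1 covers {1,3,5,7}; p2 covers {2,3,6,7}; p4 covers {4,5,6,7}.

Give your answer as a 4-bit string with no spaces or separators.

1011

s1 (pos 1,3,5,7): 0⊕1⊕0⊕0 = 1
s2 (pos 2,3,6,7): 1⊕1⊕1⊕0 = 1
s4 (pos 4,5,6,7): 0⊕0⊕1⊕0 = 1
Syndrome s4…s1 = 111 → error at position 7.
Flip position 7: 0110010 → 0110011
Read data bits from positions 3,5,6,7: 1011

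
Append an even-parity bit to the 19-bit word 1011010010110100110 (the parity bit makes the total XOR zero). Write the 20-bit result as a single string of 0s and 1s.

XOR of the 19 data bits: 1⊕0⊕1⊕1⊕0⊕1⊕0⊕0⊕1⊕0⊕1⊕1⊕0⊕1⊕0⊕0⊕1⊕1⊕0 = 0
Parity bit = 0 (so all 20 bits XOR to 0).

10110100101101001100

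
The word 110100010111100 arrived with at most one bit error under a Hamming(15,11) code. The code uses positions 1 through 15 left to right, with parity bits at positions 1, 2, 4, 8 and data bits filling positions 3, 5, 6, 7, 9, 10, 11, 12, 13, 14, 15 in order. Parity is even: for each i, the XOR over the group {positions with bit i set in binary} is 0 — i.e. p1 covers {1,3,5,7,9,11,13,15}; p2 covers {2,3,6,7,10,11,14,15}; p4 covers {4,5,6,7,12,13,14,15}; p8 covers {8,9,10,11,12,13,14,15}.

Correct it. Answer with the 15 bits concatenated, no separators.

s1 (pos 1,3,5,7,9,11,13,15): 1⊕0⊕0⊕0⊕0⊕1⊕1⊕0 = 1
s2 (pos 2,3,6,7,10,11,14,15): 1⊕0⊕0⊕0⊕1⊕1⊕0⊕0 = 1
s4 (pos 4,5,6,7,12,13,14,15): 1⊕0⊕0⊕0⊕1⊕1⊕0⊕0 = 1
s8 (pos 8,9,10,11,12,13,14,15): 1⊕0⊕1⊕1⊕1⊕1⊕0⊕0 = 1
Syndrome s8…s1 = 1111 → error at position 15.
Flip position 15: 110100010111100 → 110100010111101

110100010111101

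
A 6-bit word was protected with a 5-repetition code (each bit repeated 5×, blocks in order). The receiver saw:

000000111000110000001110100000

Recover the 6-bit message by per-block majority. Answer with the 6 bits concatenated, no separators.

010010

Block 1 (00000): 0 ones → 0
Block 2 (01110): 3 ones → 1
Block 3 (00110): 2 ones → 0
Block 4 (00000): 0 ones → 0
Block 5 (11101): 4 ones → 1
Block 6 (00000): 0 ones → 0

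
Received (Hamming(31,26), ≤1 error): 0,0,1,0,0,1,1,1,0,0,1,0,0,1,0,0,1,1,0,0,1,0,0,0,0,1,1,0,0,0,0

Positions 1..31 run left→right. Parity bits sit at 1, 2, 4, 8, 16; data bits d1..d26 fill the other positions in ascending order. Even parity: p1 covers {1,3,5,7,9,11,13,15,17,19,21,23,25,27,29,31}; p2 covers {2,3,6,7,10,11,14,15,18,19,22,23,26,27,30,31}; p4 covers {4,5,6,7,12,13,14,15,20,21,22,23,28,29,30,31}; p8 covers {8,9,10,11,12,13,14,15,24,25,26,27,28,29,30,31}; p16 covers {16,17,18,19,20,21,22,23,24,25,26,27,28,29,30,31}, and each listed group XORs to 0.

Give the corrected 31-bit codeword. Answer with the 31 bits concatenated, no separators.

0010011100100100110010010110000

s1 (pos 1,3,5,7,9,11,13,15,17,19,21,23,25,27,29,31): 0⊕1⊕0⊕1⊕0⊕1⊕0⊕0⊕1⊕0⊕1⊕0⊕0⊕1⊕0⊕0 = 0
s2 (pos 2,3,6,7,10,11,14,15,18,19,22,23,26,27,30,31): 0⊕1⊕1⊕1⊕0⊕1⊕1⊕0⊕1⊕0⊕0⊕0⊕1⊕1⊕0⊕0 = 0
s4 (pos 4,5,6,7,12,13,14,15,20,21,22,23,28,29,30,31): 0⊕0⊕1⊕1⊕0⊕0⊕1⊕0⊕0⊕1⊕0⊕0⊕0⊕0⊕0⊕0 = 0
s8 (pos 8,9,10,11,12,13,14,15,24,25,26,27,28,29,30,31): 1⊕0⊕0⊕1⊕0⊕0⊕1⊕0⊕0⊕0⊕1⊕1⊕0⊕0⊕0⊕0 = 1
s16 (pos 16,17,18,19,20,21,22,23,24,25,26,27,28,29,30,31): 0⊕1⊕1⊕0⊕0⊕1⊕0⊕0⊕0⊕0⊕1⊕1⊕0⊕0⊕0⊕0 = 1
Syndrome s16…s1 = 11000 → error at position 24.
Flip position 24: 0010011100100100110010000110000 → 0010011100100100110010010110000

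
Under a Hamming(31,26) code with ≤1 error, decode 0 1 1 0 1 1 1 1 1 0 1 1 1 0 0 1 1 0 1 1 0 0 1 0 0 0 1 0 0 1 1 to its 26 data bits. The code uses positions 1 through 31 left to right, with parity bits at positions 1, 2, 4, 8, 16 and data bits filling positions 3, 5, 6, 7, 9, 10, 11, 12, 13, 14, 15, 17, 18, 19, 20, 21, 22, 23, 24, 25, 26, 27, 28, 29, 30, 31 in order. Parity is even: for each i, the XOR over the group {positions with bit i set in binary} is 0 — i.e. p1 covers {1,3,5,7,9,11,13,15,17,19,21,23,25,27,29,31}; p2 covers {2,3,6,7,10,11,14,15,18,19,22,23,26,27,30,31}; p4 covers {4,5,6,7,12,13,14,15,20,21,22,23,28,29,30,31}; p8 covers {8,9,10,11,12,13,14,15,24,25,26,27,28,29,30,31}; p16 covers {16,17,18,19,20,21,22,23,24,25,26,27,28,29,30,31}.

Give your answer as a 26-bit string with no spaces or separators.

10111011100101100100010011

s1 (pos 1,3,5,7,9,11,13,15,17,19,21,23,25,27,29,31): 0⊕1⊕1⊕1⊕1⊕1⊕1⊕0⊕1⊕1⊕0⊕1⊕0⊕1⊕0⊕1 = 1
s2 (pos 2,3,6,7,10,11,14,15,18,19,22,23,26,27,30,31): 1⊕1⊕1⊕1⊕0⊕1⊕0⊕0⊕0⊕1⊕0⊕1⊕0⊕1⊕1⊕1 = 0
s4 (pos 4,5,6,7,12,13,14,15,20,21,22,23,28,29,30,31): 0⊕1⊕1⊕1⊕1⊕1⊕0⊕0⊕1⊕0⊕0⊕1⊕0⊕0⊕1⊕1 = 1
s8 (pos 8,9,10,11,12,13,14,15,24,25,26,27,28,29,30,31): 1⊕1⊕0⊕1⊕1⊕1⊕0⊕0⊕0⊕0⊕0⊕1⊕0⊕0⊕1⊕1 = 0
s16 (pos 16,17,18,19,20,21,22,23,24,25,26,27,28,29,30,31): 1⊕1⊕0⊕1⊕1⊕0⊕0⊕1⊕0⊕0⊕0⊕1⊕0⊕0⊕1⊕1 = 0
Syndrome s16…s1 = 00101 → error at position 5.
Flip position 5: 0110111110111001101100100010011 → 0110011110111001101100100010011
Read data bits from positions 3,5,6,7,9,10,11,12,13,14,15,17,18,19,20,21,22,23,24,25,26,27,28,29,30,31: 10111011100101100100010011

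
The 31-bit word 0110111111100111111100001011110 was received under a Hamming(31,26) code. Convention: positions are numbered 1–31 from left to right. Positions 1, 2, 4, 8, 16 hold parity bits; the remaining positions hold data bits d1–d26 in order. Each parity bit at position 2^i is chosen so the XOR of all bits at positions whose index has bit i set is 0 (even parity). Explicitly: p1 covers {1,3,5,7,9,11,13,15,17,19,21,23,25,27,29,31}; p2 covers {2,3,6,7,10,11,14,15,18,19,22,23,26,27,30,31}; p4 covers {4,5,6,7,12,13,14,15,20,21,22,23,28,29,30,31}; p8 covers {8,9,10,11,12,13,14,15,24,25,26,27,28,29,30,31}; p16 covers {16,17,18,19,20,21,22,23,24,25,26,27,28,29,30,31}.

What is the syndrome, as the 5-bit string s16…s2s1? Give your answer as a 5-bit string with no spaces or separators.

s1 (pos 1,3,5,7,9,11,13,15,17,19,21,23,25,27,29,31): 0⊕1⊕1⊕1⊕1⊕1⊕0⊕1⊕1⊕1⊕0⊕0⊕1⊕1⊕1⊕0 = 1
s2 (pos 2,3,6,7,10,11,14,15,18,19,22,23,26,27,30,31): 1⊕1⊕1⊕1⊕1⊕1⊕1⊕1⊕1⊕1⊕0⊕0⊕0⊕1⊕1⊕0 = 0
s4 (pos 4,5,6,7,12,13,14,15,20,21,22,23,28,29,30,31): 0⊕1⊕1⊕1⊕0⊕0⊕1⊕1⊕1⊕0⊕0⊕0⊕1⊕1⊕1⊕0 = 1
s8 (pos 8,9,10,11,12,13,14,15,24,25,26,27,28,29,30,31): 1⊕1⊕1⊕1⊕0⊕0⊕1⊕1⊕0⊕1⊕0⊕1⊕1⊕1⊕1⊕0 = 1
s16 (pos 16,17,18,19,20,21,22,23,24,25,26,27,28,29,30,31): 1⊕1⊕1⊕1⊕1⊕0⊕0⊕0⊕0⊕1⊕0⊕1⊕1⊕1⊕1⊕0 = 0
Syndrome s16…s1 = 01101 → error at position 13.

01101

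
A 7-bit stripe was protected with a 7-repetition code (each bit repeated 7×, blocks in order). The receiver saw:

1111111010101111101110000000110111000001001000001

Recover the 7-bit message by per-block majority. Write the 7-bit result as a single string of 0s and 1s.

1110100

Block 1 (1111111): 7 ones → 1
Block 2 (0101011): 4 ones → 1
Block 3 (1110111): 6 ones → 1
Block 4 (0000000): 0 ones → 0
Block 5 (1101110): 5 ones → 1
Block 6 (0000100): 1 one → 0
Block 7 (1000001): 2 ones → 0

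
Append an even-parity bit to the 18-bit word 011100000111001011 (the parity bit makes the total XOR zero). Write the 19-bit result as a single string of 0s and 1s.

0111000001110010111

XOR of the 18 data bits: 0⊕1⊕1⊕1⊕0⊕0⊕0⊕0⊕0⊕1⊕1⊕1⊕0⊕0⊕1⊕0⊕1⊕1 = 1
Parity bit = 1 (so all 19 bits XOR to 0).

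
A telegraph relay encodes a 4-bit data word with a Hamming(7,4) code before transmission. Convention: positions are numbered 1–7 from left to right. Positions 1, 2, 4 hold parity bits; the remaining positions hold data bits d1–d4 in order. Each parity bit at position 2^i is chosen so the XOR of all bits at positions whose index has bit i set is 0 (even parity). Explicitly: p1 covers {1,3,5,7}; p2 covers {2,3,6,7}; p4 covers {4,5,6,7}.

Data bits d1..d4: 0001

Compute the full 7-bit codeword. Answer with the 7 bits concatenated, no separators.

1101001

Place data at non-parity positions: p1 p2 0 p4 0 0 1
p1 (pos 1,3,5,7): XOR of data positions = 0⊕0⊕1 = 1
p2 (pos 2,3,6,7): XOR of data positions = 0⊕0⊕1 = 1
p4 (pos 4,5,6,7): XOR of data positions = 0⊕0⊕1 = 1
Codeword: 1101001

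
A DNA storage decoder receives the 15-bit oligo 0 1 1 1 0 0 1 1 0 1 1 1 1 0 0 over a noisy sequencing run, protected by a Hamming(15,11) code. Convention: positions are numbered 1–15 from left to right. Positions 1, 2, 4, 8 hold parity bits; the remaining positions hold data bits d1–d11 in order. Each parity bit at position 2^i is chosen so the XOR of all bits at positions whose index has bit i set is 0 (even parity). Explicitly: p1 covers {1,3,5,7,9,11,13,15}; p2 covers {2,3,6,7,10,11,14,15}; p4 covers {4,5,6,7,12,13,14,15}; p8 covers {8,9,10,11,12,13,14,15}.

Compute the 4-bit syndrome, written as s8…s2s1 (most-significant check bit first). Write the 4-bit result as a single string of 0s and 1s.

s1 (pos 1,3,5,7,9,11,13,15): 0⊕1⊕0⊕1⊕0⊕1⊕1⊕0 = 0
s2 (pos 2,3,6,7,10,11,14,15): 1⊕1⊕0⊕1⊕1⊕1⊕0⊕0 = 1
s4 (pos 4,5,6,7,12,13,14,15): 1⊕0⊕0⊕1⊕1⊕1⊕0⊕0 = 0
s8 (pos 8,9,10,11,12,13,14,15): 1⊕0⊕1⊕1⊕1⊕1⊕0⊕0 = 1
Syndrome s8…s1 = 1010 → error at position 10.

1010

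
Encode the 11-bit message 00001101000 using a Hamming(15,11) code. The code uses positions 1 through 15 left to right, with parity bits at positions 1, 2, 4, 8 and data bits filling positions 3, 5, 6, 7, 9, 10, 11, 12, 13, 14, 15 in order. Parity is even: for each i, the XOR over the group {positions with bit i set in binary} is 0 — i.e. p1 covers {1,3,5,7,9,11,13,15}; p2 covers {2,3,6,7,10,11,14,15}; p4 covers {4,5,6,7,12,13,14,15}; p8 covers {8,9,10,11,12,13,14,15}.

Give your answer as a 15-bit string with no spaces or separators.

110100011101000

Place data at non-parity positions: p1 p2 0 p4 0 0 0 p8 1 1 0 1 0 0 0
p1 (pos 1,3,5,7,9,11,13,15): XOR of data positions = 0⊕0⊕0⊕1⊕0⊕0⊕0 = 1
p2 (pos 2,3,6,7,10,11,14,15): XOR of data positions = 0⊕0⊕0⊕1⊕0⊕0⊕0 = 1
p4 (pos 4,5,6,7,12,13,14,15): XOR of data positions = 0⊕0⊕0⊕1⊕0⊕0⊕0 = 1
p8 (pos 8,9,10,11,12,13,14,15): XOR of data positions = 1⊕1⊕0⊕1⊕0⊕0⊕0 = 1
Codeword: 110100011101000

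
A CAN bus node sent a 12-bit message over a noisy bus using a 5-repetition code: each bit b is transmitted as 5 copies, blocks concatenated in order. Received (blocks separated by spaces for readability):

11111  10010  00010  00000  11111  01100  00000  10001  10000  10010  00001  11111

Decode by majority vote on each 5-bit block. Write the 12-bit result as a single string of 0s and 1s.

100010000001

Block 1 (11111): 5 ones → 1
Block 2 (10010): 2 ones → 0
Block 3 (00010): 1 one → 0
Block 4 (00000): 0 ones → 0
Block 5 (11111): 5 ones → 1
Block 6 (01100): 2 ones → 0
Block 7 (00000): 0 ones → 0
Block 8 (10001): 2 ones → 0
Block 9 (10000): 1 one → 0
Block 10 (10010): 2 ones → 0
Block 11 (00001): 1 one → 0
Block 12 (11111): 5 ones → 1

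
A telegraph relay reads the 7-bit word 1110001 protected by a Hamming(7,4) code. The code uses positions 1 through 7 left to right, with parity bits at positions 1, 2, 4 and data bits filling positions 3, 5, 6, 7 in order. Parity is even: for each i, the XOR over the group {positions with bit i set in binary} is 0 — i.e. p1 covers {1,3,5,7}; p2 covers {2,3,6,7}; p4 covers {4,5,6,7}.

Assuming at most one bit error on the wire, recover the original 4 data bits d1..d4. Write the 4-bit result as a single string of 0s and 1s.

1000

s1 (pos 1,3,5,7): 1⊕1⊕0⊕1 = 1
s2 (pos 2,3,6,7): 1⊕1⊕0⊕1 = 1
s4 (pos 4,5,6,7): 0⊕0⊕0⊕1 = 1
Syndrome s4…s1 = 111 → error at position 7.
Flip position 7: 1110001 → 1110000
Read data bits from positions 3,5,6,7: 1000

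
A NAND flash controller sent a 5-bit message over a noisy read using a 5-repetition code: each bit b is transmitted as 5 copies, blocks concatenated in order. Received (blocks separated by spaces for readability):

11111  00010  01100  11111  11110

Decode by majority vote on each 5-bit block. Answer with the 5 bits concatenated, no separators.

Block 1 (11111): 5 ones → 1
Block 2 (00010): 1 one → 0
Block 3 (01100): 2 ones → 0
Block 4 (11111): 5 ones → 1
Block 5 (11110): 4 ones → 1

10011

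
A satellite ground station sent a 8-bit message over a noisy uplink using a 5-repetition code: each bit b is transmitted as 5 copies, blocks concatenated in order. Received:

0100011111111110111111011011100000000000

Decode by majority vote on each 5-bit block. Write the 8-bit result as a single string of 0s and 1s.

01111100

Block 1 (01000): 1 one → 0
Block 2 (11111): 5 ones → 1
Block 3 (11111): 5 ones → 1
Block 4 (01111): 4 ones → 1
Block 5 (11011): 4 ones → 1
Block 6 (01110): 3 ones → 1
Block 7 (00000): 0 ones → 0
Block 8 (00000): 0 ones → 0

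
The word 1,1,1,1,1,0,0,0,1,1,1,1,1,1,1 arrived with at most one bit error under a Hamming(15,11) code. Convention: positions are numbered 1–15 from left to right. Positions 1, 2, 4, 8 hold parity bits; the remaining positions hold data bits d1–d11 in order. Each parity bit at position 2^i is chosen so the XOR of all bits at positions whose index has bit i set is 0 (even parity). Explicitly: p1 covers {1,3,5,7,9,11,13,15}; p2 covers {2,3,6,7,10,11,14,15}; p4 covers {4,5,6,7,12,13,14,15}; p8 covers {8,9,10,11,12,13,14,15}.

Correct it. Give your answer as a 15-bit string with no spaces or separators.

111110000111111

s1 (pos 1,3,5,7,9,11,13,15): 1⊕1⊕1⊕0⊕1⊕1⊕1⊕1 = 1
s2 (pos 2,3,6,7,10,11,14,15): 1⊕1⊕0⊕0⊕1⊕1⊕1⊕1 = 0
s4 (pos 4,5,6,7,12,13,14,15): 1⊕1⊕0⊕0⊕1⊕1⊕1⊕1 = 0
s8 (pos 8,9,10,11,12,13,14,15): 0⊕1⊕1⊕1⊕1⊕1⊕1⊕1 = 1
Syndrome s8…s1 = 1001 → error at position 9.
Flip position 9: 111110001111111 → 111110000111111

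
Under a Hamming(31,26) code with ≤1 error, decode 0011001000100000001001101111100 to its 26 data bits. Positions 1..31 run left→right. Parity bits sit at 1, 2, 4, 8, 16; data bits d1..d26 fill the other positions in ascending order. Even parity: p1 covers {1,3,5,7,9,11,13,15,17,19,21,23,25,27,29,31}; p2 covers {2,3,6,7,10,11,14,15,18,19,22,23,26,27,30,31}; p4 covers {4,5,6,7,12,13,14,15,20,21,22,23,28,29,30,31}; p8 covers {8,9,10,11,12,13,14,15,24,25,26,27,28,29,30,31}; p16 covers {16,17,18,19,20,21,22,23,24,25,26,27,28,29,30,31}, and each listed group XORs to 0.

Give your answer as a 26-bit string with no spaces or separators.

10010010000001001101111100

s1 (pos 1,3,5,7,9,11,13,15,17,19,21,23,25,27,29,31): 0⊕1⊕0⊕1⊕0⊕1⊕0⊕0⊕0⊕1⊕0⊕1⊕1⊕1⊕1⊕0 = 0
s2 (pos 2,3,6,7,10,11,14,15,18,19,22,23,26,27,30,31): 0⊕1⊕0⊕1⊕0⊕1⊕0⊕0⊕0⊕1⊕1⊕1⊕1⊕1⊕0⊕0 = 0
s4 (pos 4,5,6,7,12,13,14,15,20,21,22,23,28,29,30,31): 1⊕0⊕0⊕1⊕0⊕0⊕0⊕0⊕0⊕0⊕1⊕1⊕1⊕1⊕0⊕0 = 0
s8 (pos 8,9,10,11,12,13,14,15,24,25,26,27,28,29,30,31): 0⊕0⊕0⊕1⊕0⊕0⊕0⊕0⊕0⊕1⊕1⊕1⊕1⊕1⊕0⊕0 = 0
s16 (pos 16,17,18,19,20,21,22,23,24,25,26,27,28,29,30,31): 0⊕0⊕0⊕1⊕0⊕0⊕1⊕1⊕0⊕1⊕1⊕1⊕1⊕1⊕0⊕0 = 0
Syndrome s16…s1 = 00000 → no error.
Read data bits from positions 3,5,6,7,9,10,11,12,13,14,15,17,18,19,20,21,22,23,24,25,26,27,28,29,30,31: 10010010000001001101111100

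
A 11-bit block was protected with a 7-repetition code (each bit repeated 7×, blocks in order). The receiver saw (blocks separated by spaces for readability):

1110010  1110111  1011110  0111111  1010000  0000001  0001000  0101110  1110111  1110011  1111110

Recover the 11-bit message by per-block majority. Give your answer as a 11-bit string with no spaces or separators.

Block 1 (1110010): 4 ones → 1
Block 2 (1110111): 6 ones → 1
Block 3 (1011110): 5 ones → 1
Block 4 (0111111): 6 ones → 1
Block 5 (1010000): 2 ones → 0
Block 6 (0000001): 1 one → 0
Block 7 (0001000): 1 one → 0
Block 8 (0101110): 4 ones → 1
Block 9 (1110111): 6 ones → 1
Block 10 (1110011): 5 ones → 1
Block 11 (1111110): 6 ones → 1

11110001111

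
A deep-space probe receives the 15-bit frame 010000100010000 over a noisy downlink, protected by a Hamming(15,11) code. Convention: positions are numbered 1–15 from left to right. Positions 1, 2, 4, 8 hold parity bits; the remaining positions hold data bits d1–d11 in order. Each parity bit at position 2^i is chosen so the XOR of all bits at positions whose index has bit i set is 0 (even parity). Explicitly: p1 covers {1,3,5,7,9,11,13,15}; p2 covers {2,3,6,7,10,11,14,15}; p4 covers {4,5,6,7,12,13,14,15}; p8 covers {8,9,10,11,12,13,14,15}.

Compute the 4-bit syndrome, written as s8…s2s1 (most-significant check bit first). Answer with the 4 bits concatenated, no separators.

s1 (pos 1,3,5,7,9,11,13,15): 0⊕0⊕0⊕1⊕0⊕1⊕0⊕0 = 0
s2 (pos 2,3,6,7,10,11,14,15): 1⊕0⊕0⊕1⊕0⊕1⊕0⊕0 = 1
s4 (pos 4,5,6,7,12,13,14,15): 0⊕0⊕0⊕1⊕0⊕0⊕0⊕0 = 1
s8 (pos 8,9,10,11,12,13,14,15): 0⊕0⊕0⊕1⊕0⊕0⊕0⊕0 = 1
Syndrome s8…s1 = 1110 → error at position 14.

1110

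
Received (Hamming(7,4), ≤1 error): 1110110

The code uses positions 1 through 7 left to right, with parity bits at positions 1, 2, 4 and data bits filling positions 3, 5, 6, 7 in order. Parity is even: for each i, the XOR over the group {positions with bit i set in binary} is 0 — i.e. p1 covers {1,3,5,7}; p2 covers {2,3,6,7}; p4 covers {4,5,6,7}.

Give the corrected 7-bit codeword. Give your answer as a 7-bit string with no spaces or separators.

1100110

s1 (pos 1,3,5,7): 1⊕1⊕1⊕0 = 1
s2 (pos 2,3,6,7): 1⊕1⊕1⊕0 = 1
s4 (pos 4,5,6,7): 0⊕1⊕1⊕0 = 0
Syndrome s4…s1 = 011 → error at position 3.
Flip position 3: 1110110 → 1100110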